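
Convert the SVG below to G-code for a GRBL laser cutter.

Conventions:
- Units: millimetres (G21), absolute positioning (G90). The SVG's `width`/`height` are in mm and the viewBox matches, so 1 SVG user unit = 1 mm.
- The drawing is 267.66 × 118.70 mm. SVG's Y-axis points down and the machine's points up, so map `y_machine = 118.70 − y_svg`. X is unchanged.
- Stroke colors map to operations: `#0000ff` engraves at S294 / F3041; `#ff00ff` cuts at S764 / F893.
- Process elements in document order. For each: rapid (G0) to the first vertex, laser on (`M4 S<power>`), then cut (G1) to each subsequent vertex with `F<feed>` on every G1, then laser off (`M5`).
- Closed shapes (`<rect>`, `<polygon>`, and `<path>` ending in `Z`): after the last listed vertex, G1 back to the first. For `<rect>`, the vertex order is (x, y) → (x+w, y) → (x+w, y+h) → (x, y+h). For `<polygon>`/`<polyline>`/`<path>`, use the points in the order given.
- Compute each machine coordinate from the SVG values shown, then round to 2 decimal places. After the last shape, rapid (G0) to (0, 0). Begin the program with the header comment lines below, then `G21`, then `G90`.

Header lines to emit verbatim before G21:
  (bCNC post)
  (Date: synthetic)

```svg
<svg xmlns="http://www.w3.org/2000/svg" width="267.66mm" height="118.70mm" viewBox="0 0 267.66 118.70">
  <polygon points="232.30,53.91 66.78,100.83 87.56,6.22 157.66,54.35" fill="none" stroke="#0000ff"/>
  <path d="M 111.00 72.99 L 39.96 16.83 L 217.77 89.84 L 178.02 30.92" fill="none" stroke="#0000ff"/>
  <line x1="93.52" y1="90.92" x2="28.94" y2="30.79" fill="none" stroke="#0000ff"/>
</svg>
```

(bCNC post)
(Date: synthetic)
G21
G90
G0 X232.30 Y64.79
M4 S294
G1 X66.78 Y17.87 F3041
G1 X87.56 Y112.48 F3041
G1 X157.66 Y64.35 F3041
G1 X232.30 Y64.79 F3041
M5
G0 X111.00 Y45.71
M4 S294
G1 X39.96 Y101.87 F3041
G1 X217.77 Y28.86 F3041
G1 X178.02 Y87.78 F3041
M5
G0 X93.52 Y27.78
M4 S294
G1 X28.94 Y87.91 F3041
M5
G0 X0.00 Y0.00

1 u = 1 mm; y_m = 118.70 − y.

[1] `<polygon>` closed polygon, #0000ff→engrave S294 F3041: (232.30,64.79) → (66.78,17.87) → (87.56,112.48) → (157.66,64.35) → (232.30,64.79) (closed)

[2] `<path>` open polyline, #0000ff→engrave S294 F3041: (111.00,45.71) → (39.96,101.87) → (217.77,28.86) → (178.02,87.78)

[3] `<line>` line segment, #0000ff→engrave S294 F3041: (93.52,27.78) → (28.94,87.91)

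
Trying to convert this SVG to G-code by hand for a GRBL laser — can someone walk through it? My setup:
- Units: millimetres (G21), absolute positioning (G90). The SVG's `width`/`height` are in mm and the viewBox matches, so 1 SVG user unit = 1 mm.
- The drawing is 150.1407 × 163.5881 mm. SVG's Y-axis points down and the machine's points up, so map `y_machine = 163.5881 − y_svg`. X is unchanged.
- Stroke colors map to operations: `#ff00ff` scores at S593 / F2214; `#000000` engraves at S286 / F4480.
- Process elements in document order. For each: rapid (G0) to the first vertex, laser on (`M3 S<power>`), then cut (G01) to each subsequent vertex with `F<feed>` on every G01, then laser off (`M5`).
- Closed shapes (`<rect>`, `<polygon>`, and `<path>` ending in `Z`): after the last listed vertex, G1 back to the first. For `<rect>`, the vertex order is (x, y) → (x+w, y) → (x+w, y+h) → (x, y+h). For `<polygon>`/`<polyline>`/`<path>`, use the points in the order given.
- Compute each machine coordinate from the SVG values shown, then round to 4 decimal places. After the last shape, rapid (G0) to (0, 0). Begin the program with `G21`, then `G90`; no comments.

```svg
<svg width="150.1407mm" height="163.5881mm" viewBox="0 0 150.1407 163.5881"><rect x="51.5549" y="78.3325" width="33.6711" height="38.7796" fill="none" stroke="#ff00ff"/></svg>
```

Since the viewBox matches the mm dimensions, user units are millimetres directly. The only transform is the Y-flip y_m = 163.5881 − y_svg.

Shape 1 is a rectangle drawn with `<rect>`. Its stroke #ff00ff means score at S593, F2214. After flipping Y the toolpath is (51.5549,85.2556) → (85.2260,85.2556) → (85.2260,46.4760) → (51.5549,46.4760) → (51.5549,85.2556), returning to the start.

G21
G90
G0 X51.5549 Y85.2556
M3 S593
G01 X85.2260 Y85.2556 F2214
G01 X85.2260 Y46.4760 F2214
G01 X51.5549 Y46.4760 F2214
G01 X51.5549 Y85.2556 F2214
M5
G0 X0.0000 Y0.0000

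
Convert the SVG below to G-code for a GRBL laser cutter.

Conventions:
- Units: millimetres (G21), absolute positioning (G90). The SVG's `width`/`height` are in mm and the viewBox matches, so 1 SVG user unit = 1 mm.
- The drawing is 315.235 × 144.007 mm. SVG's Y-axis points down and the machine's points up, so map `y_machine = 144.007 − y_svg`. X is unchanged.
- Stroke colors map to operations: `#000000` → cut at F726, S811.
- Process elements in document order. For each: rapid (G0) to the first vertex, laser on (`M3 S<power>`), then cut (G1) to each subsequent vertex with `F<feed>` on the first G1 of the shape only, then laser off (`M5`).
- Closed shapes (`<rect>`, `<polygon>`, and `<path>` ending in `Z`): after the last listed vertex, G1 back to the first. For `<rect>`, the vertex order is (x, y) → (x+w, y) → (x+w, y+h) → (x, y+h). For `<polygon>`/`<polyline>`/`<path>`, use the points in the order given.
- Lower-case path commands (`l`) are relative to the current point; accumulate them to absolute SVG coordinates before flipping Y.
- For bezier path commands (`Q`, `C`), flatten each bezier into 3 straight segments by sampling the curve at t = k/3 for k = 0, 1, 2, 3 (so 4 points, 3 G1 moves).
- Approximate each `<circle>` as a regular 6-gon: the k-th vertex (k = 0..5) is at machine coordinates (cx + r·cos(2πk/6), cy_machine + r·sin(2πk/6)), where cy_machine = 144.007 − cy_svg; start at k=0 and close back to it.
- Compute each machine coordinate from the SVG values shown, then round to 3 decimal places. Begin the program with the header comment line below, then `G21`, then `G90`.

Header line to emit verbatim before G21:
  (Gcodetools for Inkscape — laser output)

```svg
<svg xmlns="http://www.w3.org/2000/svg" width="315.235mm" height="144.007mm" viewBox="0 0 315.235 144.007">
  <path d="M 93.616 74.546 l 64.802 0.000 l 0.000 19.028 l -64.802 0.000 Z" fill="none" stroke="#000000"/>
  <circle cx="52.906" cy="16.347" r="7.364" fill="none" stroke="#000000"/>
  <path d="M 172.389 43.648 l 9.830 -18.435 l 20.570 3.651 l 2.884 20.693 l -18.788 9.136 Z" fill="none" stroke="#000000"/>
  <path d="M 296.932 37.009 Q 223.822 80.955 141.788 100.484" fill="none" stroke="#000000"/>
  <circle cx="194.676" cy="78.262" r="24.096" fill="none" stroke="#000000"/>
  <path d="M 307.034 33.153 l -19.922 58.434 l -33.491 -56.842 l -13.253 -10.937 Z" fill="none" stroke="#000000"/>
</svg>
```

viewBox `0 0 315.235 144.007` with mm width/height → 1 unit = 1 mm. Flip: y_m = 144.007 − y_svg.

**Shape 1** — `<path>` rectangle, stroke `#000000` → cut (S811, F726). Machine vertices: (93.616,69.461) → (158.418,69.461) → (158.418,50.433) → (93.616,50.433) → (93.616,69.461). Closed: final G1 returns to the first vertex.

**Shape 2** — `<circle>` circle, stroke `#000000` → cut (S811, F726). Machine vertices: (60.270,127.660) → (56.588,134.037) → (49.224,134.037) → (45.542,127.660) → (49.224,121.283) → (56.588,121.283) → (60.270,127.660). Closed: final G1 returns to the first vertex.

**Shape 3** — `<path>` regular polygon, stroke `#000000` → cut (S811, F726). Machine vertices: (172.389,100.359) → (182.219,118.794) → (202.789,115.143) → (205.673,94.450) → (186.885,85.314) → (172.389,100.359). Closed: final G1 returns to the first vertex.

**Shape 4** — `<path>` quadratic bezier, stroke `#000000` → cut (S811, F726). Control points (SVG): P0=(296.932,37.009), P1=(223.822,80.955), P2=(141.788,100.484); sampled at t=k/3. Machine vertices: (296.932,106.998) → (247.200,80.414) → (195.486,59.255) → (141.788,43.523). Open path.

**Shape 5** — `<circle>` circle, stroke `#000000` → cut (S811, F726). Machine vertices: (218.772,65.745) → (206.724,86.613) → (182.628,86.613) → (170.580,65.745) → (182.628,44.877) → (206.724,44.877) → (218.772,65.745). Closed: final G1 returns to the first vertex.

**Shape 6** — `<path>` closed polygon, stroke `#000000` → cut (S811, F726). Machine vertices: (307.034,110.854) → (287.112,52.420) → (253.621,109.262) → (240.368,120.199) → (307.034,110.854). Closed: final G1 returns to the first vertex.

(Gcodetools for Inkscape — laser output)
G21
G90
G0 X93.616 Y69.461
M3 S811
G1 X158.418 Y69.461 F726
G1 X158.418 Y50.433
G1 X93.616 Y50.433
G1 X93.616 Y69.461
M5
G0 X60.270 Y127.660
M3 S811
G1 X56.588 Y134.037 F726
G1 X49.224 Y134.037
G1 X45.542 Y127.660
G1 X49.224 Y121.283
G1 X56.588 Y121.283
G1 X60.270 Y127.660
M5
G0 X172.389 Y100.359
M3 S811
G1 X182.219 Y118.794 F726
G1 X202.789 Y115.143
G1 X205.673 Y94.450
G1 X186.885 Y85.314
G1 X172.389 Y100.359
M5
G0 X296.932 Y106.998
M3 S811
G1 X247.200 Y80.414 F726
G1 X195.486 Y59.255
G1 X141.788 Y43.523
M5
G0 X218.772 Y65.745
M3 S811
G1 X206.724 Y86.613 F726
G1 X182.628 Y86.613
G1 X170.580 Y65.745
G1 X182.628 Y44.877
G1 X206.724 Y44.877
G1 X218.772 Y65.745
M5
G0 X307.034 Y110.854
M3 S811
G1 X287.112 Y52.420 F726
G1 X253.621 Y109.262
G1 X240.368 Y120.199
G1 X307.034 Y110.854
M5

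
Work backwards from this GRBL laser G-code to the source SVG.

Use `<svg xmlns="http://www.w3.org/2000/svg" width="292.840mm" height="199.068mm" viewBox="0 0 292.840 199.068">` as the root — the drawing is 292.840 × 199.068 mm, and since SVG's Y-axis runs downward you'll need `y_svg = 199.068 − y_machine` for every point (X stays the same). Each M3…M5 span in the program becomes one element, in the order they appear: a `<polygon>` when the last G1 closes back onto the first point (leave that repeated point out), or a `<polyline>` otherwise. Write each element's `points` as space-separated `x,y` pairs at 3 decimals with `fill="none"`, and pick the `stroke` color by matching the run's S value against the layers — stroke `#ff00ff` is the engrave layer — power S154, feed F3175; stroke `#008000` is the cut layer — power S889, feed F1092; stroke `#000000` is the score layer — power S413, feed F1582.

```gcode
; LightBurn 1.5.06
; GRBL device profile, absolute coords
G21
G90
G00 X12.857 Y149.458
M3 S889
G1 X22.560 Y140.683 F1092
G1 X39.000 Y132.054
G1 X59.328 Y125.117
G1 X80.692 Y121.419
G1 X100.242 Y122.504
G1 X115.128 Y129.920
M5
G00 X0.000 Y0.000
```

Machine Y-up, SVG Y-down with viewBox height 199.068, so y_svg = 199.068 − y_machine; X carries over. Every run uses S889, so all elements get stroke `#008000` (cut).

Run 1: The run is open, so emit a `<polyline>` with points (Y-flipped): 12.857,49.610 22.560,58.385 39.000,67.014 59.328,73.951 80.692,77.649 100.242,76.564 115.128,69.148.

<svg xmlns="http://www.w3.org/2000/svg" width="292.840mm" height="199.068mm" viewBox="0 0 292.840 199.068">
  <polyline points="12.857,49.610 22.560,58.385 39.000,67.014 59.328,73.951 80.692,77.649 100.242,76.564 115.128,69.148" fill="none" stroke="#008000"/>
</svg>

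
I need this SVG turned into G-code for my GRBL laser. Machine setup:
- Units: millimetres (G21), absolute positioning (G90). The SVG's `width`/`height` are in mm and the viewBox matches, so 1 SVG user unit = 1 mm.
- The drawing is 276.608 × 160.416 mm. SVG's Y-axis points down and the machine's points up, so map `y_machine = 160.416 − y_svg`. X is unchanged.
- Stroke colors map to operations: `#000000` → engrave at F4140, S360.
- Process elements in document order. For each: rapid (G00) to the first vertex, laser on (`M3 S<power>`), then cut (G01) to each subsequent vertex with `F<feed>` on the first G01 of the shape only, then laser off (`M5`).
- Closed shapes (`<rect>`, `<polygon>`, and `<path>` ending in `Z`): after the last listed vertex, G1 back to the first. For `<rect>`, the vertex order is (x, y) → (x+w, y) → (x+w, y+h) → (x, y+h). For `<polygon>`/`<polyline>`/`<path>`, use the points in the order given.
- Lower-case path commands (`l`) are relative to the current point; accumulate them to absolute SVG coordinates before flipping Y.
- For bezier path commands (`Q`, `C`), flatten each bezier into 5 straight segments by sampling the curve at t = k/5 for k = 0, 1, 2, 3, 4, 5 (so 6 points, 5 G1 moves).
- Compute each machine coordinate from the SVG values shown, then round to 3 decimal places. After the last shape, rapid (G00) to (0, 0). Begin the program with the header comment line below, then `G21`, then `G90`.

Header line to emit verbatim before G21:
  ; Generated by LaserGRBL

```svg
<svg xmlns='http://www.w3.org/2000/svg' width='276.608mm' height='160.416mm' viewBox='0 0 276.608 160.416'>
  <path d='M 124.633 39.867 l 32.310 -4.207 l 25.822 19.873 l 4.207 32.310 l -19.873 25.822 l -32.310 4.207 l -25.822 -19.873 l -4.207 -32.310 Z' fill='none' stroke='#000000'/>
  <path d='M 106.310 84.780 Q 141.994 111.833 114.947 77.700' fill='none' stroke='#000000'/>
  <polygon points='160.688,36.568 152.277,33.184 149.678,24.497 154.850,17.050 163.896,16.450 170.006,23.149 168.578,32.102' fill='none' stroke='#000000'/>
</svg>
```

1 u = 1 mm; y_m = 160.416 − y.

[1] `<path>` regular polygon, #000000→engrave S360 F4140: (124.633,120.549) → (156.943,124.756) → (182.765,104.883) → (186.972,72.573) → (167.099,46.751) → (134.789,42.544) → (108.967,62.417) → (104.760,94.727) → (124.633,120.549) (closed)

[2] `<path>` quadratic bezier, #000000→engrave S360 F4140: (106.310,75.636) → (118.074,67.262) → (124.820,63.783) → (126.548,65.199) → (123.257,71.510) → (114.947,82.716)

[3] `<polygon>` regular polygon, #000000→engrave S360 F4140: (160.688,123.848) → (152.277,127.232) → (149.678,135.919) → (154.850,143.366) → (163.896,143.966) → (170.006,137.267) → (168.578,128.314) → (160.688,123.848) (closed)

; Generated by LaserGRBL
G21
G90
G00 X124.633 Y120.549
M3 S360
G01 X156.943 Y124.756 F4140
G01 X182.765 Y104.883
G01 X186.972 Y72.573
G01 X167.099 Y46.751
G01 X134.789 Y42.544
G01 X108.967 Y62.417
G01 X104.760 Y94.727
G01 X124.633 Y120.549
M5
G00 X106.310 Y75.636
M3 S360
G01 X118.074 Y67.262 F4140
G01 X124.820 Y63.783
G01 X126.548 Y65.199
G01 X123.257 Y71.510
G01 X114.947 Y82.716
M5
G00 X160.688 Y123.848
M3 S360
G01 X152.277 Y127.232 F4140
G01 X149.678 Y135.919
G01 X154.850 Y143.366
G01 X163.896 Y143.966
G01 X170.006 Y137.267
G01 X168.578 Y128.314
G01 X160.688 Y123.848
M5
G00 X0.000 Y0.000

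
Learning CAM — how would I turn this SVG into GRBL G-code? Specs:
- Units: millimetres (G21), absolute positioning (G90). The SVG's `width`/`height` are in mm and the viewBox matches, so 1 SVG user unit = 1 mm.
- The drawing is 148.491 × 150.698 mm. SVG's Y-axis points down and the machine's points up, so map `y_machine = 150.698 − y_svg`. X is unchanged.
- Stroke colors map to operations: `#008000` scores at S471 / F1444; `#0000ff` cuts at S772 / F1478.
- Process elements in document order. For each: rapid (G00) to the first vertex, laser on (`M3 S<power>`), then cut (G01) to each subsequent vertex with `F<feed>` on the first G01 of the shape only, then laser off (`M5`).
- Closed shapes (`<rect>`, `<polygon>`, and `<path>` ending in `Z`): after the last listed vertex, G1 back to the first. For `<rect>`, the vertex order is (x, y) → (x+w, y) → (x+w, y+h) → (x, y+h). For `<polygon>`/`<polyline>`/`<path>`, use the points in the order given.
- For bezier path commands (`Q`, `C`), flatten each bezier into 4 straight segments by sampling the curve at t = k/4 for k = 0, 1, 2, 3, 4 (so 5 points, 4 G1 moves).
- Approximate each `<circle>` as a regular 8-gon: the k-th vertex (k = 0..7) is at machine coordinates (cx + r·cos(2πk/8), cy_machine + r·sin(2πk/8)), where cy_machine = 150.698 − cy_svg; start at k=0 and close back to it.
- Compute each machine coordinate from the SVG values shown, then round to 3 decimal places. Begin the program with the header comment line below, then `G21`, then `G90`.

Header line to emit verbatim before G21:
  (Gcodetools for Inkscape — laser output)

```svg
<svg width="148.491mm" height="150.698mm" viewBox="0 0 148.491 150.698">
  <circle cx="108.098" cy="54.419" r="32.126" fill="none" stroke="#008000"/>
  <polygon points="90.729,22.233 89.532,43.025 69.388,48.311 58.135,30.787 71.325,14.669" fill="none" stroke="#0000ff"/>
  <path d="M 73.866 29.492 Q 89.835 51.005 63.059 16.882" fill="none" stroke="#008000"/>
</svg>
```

1 u = 1 mm; y_m = 150.698 − y.

[1] `<circle>` circle, #008000→score S471 F1444: (140.224,96.279) → (130.815,118.996) → (108.098,128.405) → (85.381,118.996) → (75.972,96.279) → (85.381,73.562) → (108.098,64.153) → (130.815,73.562) → (140.224,96.279) (closed)

[2] `<polygon>` regular polygon, #0000ff→cut S772 F1478: (90.729,128.465) → (89.532,107.673) → (69.388,102.387) → (58.135,119.911) → (71.325,136.029) → (90.729,128.465) (closed)

[3] `<path>` quadratic bezier, #008000→score S471 F1444: (73.866,121.206) → (79.179,113.927) → (79.149,113.602) → (73.775,120.232) → (63.059,133.816)

(Gcodetools for Inkscape — laser output)
G21
G90
G00 X140.224 Y96.279
M3 S471
G01 X130.815 Y118.996 F1444
G01 X108.098 Y128.405
G01 X85.381 Y118.996
G01 X75.972 Y96.279
G01 X85.381 Y73.562
G01 X108.098 Y64.153
G01 X130.815 Y73.562
G01 X140.224 Y96.279
M5
G00 X90.729 Y128.465
M3 S772
G01 X89.532 Y107.673 F1478
G01 X69.388 Y102.387
G01 X58.135 Y119.911
G01 X71.325 Y136.029
G01 X90.729 Y128.465
M5
G00 X73.866 Y121.206
M3 S471
G01 X79.179 Y113.927 F1444
G01 X79.149 Y113.602
G01 X73.775 Y120.232
G01 X63.059 Y133.816
M5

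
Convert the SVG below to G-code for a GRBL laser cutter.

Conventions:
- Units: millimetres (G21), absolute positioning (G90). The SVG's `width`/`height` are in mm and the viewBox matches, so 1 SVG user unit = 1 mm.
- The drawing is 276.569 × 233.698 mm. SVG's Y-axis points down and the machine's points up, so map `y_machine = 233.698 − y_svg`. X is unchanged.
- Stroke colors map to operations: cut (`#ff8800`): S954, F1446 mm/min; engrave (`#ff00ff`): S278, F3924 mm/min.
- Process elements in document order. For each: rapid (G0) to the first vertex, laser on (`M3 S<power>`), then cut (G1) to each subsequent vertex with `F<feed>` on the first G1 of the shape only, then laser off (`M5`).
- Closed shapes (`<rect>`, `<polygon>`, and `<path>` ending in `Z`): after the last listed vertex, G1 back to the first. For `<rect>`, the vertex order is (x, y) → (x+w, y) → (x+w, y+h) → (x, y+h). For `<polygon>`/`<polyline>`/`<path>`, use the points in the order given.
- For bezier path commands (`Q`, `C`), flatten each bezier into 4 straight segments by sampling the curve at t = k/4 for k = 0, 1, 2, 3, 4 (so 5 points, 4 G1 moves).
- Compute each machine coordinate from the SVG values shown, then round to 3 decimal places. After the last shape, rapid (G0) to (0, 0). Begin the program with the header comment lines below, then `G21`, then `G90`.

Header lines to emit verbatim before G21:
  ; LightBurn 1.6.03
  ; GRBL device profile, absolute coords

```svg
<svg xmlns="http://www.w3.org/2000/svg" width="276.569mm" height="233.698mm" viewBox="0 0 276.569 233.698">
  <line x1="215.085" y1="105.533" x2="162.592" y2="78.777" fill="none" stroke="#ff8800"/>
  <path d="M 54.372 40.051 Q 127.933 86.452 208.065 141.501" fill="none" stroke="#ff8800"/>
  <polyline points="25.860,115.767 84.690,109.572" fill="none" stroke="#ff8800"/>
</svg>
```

1 u = 1 mm; y_m = 233.698 − y.

[1] `<line>` line segment, #ff8800→cut S954 F1446: (215.085,128.165) → (162.592,154.921)

[2] `<path>` quadratic bezier, #ff8800→cut S954 F1446: (54.372,193.647) → (91.563,169.906) → (129.576,145.084) → (168.410,119.181) → (208.065,92.197)

[3] `<polyline>` line segment, #ff8800→cut S954 F1446: (25.860,117.931) → (84.690,124.126)

; LightBurn 1.6.03
; GRBL device profile, absolute coords
G21
G90
G0 X215.085 Y128.165
M3 S954
G1 X162.592 Y154.921 F1446
M5
G0 X54.372 Y193.647
M3 S954
G1 X91.563 Y169.906 F1446
G1 X129.576 Y145.084
G1 X168.410 Y119.181
G1 X208.065 Y92.197
M5
G0 X25.860 Y117.931
M3 S954
G1 X84.690 Y124.126 F1446
M5
G0 X0.000 Y0.000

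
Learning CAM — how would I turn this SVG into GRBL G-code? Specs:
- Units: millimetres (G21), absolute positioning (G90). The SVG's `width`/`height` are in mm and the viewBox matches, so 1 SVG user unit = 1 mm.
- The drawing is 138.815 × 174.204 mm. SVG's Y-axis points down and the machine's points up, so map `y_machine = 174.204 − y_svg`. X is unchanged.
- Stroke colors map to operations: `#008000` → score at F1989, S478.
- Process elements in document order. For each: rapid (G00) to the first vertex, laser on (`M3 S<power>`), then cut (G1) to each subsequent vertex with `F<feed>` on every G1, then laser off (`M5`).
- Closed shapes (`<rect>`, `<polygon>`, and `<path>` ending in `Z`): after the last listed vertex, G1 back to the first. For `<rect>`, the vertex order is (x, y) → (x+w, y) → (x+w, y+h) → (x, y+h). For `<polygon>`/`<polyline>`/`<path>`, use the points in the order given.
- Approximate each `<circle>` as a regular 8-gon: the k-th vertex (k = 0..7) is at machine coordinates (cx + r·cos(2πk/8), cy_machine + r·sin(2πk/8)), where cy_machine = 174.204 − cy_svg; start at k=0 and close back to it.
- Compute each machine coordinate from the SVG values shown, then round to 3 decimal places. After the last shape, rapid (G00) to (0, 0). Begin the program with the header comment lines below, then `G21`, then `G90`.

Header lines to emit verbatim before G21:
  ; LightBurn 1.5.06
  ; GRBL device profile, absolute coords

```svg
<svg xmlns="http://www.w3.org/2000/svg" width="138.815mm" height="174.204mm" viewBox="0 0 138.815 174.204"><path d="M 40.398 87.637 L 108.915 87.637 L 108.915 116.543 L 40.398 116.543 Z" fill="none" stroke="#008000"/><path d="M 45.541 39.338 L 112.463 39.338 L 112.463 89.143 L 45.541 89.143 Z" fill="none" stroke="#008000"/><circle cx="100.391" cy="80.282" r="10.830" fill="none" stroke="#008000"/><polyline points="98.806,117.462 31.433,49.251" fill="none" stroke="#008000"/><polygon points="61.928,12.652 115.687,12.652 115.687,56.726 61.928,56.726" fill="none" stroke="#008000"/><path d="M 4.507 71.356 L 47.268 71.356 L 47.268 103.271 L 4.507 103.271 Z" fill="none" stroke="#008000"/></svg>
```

Since the viewBox matches the mm dimensions, user units are millimetres directly. The only transform is the Y-flip y_m = 174.204 − y_svg.

Shape 1 is a rectangle drawn with `<path>`. Its stroke #008000 means score at S478, F1989. After flipping Y the toolpath is (40.398,86.567) → (108.915,86.567) → (108.915,57.661) → (40.398,57.661) → (40.398,86.567), returning to the start.

Shape 2 is a rectangle drawn with `<path>`. Its stroke #008000 means score at S478, F1989. After flipping Y the toolpath is (45.541,134.866) → (112.463,134.866) → (112.463,85.061) → (45.541,85.061) → (45.541,134.866), returning to the start.

Shape 3 is a circle drawn with `<circle>`. Its stroke #008000 means score at S478, F1989. After flipping Y the toolpath is (111.221,93.922) → (108.049,101.580) → (100.391,104.752) → (92.733,101.580) → (89.561,93.922) → (92.733,86.264) → (100.391,83.092) → (108.049,86.264) → (111.221,93.922), returning to the start.

Shape 4 is a line segment drawn with `<polyline>`. Its stroke #008000 means score at S478, F1989. After flipping Y the toolpath is (98.806,56.742) → (31.433,124.953).

Shape 5 is a rectangle drawn with `<polygon>`. Its stroke #008000 means score at S478, F1989. After flipping Y the toolpath is (61.928,161.552) → (115.687,161.552) → (115.687,117.478) → (61.928,117.478) → (61.928,161.552), returning to the start.

Shape 6 is a rectangle drawn with `<path>`. Its stroke #008000 means score at S478, F1989. After flipping Y the toolpath is (4.507,102.848) → (47.268,102.848) → (47.268,70.933) → (4.507,70.933) → (4.507,102.848), returning to the start.

; LightBurn 1.5.06
; GRBL device profile, absolute coords
G21
G90
G00 X40.398 Y86.567
M3 S478
G1 X108.915 Y86.567 F1989
G1 X108.915 Y57.661 F1989
G1 X40.398 Y57.661 F1989
G1 X40.398 Y86.567 F1989
M5
G00 X45.541 Y134.866
M3 S478
G1 X112.463 Y134.866 F1989
G1 X112.463 Y85.061 F1989
G1 X45.541 Y85.061 F1989
G1 X45.541 Y134.866 F1989
M5
G00 X111.221 Y93.922
M3 S478
G1 X108.049 Y101.580 F1989
G1 X100.391 Y104.752 F1989
G1 X92.733 Y101.580 F1989
G1 X89.561 Y93.922 F1989
G1 X92.733 Y86.264 F1989
G1 X100.391 Y83.092 F1989
G1 X108.049 Y86.264 F1989
G1 X111.221 Y93.922 F1989
M5
G00 X98.806 Y56.742
M3 S478
G1 X31.433 Y124.953 F1989
M5
G00 X61.928 Y161.552
M3 S478
G1 X115.687 Y161.552 F1989
G1 X115.687 Y117.478 F1989
G1 X61.928 Y117.478 F1989
G1 X61.928 Y161.552 F1989
M5
G00 X4.507 Y102.848
M3 S478
G1 X47.268 Y102.848 F1989
G1 X47.268 Y70.933 F1989
G1 X4.507 Y70.933 F1989
G1 X4.507 Y102.848 F1989
M5
G00 X0.000 Y0.000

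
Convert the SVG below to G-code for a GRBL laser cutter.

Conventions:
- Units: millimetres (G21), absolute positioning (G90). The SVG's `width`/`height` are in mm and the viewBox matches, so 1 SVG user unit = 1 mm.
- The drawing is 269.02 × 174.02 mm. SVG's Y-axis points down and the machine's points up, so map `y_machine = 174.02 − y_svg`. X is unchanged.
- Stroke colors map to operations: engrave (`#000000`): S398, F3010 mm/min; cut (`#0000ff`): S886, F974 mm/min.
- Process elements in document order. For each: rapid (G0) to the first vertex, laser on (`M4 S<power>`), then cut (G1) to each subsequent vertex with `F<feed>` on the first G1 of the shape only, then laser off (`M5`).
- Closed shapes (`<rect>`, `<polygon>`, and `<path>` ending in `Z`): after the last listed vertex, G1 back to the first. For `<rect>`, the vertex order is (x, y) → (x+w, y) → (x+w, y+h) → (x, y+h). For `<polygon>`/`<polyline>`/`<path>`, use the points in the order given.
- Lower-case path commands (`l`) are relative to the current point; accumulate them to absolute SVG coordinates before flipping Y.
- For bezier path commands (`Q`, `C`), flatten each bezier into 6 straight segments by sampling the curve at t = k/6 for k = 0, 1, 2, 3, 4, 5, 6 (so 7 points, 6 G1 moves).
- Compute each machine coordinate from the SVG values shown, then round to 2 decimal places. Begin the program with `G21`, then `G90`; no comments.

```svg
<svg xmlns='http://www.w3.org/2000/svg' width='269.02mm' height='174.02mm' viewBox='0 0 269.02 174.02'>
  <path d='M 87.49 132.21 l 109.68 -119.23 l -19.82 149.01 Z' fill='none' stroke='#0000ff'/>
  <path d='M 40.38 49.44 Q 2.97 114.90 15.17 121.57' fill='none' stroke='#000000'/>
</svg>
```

G21
G90
G0 X87.49 Y41.81
M4 S886
G1 X197.17 Y161.04 F974
G1 X177.35 Y12.03
G1 X87.49 Y41.81
M5
G0 X40.38 Y124.58
M4 S398
G1 X29.29 Y104.39 F3010
G1 X20.95 Y87.47
G1 X15.37 Y73.82
G1 X12.55 Y63.43
G1 X12.48 Y56.31
G1 X15.17 Y52.45
M5

viewBox `0 0 269.02 174.02` with mm width/height → 1 unit = 1 mm. Flip: y_m = 174.02 − y_svg.

**Shape 1** — `<path>` closed polygon, stroke `#0000ff` → cut (S886, F974). Machine vertices: (87.49,41.81) → (197.17,161.04) → (177.35,12.03) → (87.49,41.81). Closed: final G1 returns to the first vertex.

**Shape 2** — `<path>` quadratic bezier, stroke `#000000` → engrave (S398, F3010). Control points (SVG): P0=(40.38,49.44), P1=(2.97,114.90), P2=(15.17,121.57); sampled at t=k/6. Machine vertices: (40.38,124.58) → (29.29,104.39) → (20.95,87.47) → (15.37,73.82) → (12.55,63.43) → (12.48,56.31) → (15.17,52.45). Open path.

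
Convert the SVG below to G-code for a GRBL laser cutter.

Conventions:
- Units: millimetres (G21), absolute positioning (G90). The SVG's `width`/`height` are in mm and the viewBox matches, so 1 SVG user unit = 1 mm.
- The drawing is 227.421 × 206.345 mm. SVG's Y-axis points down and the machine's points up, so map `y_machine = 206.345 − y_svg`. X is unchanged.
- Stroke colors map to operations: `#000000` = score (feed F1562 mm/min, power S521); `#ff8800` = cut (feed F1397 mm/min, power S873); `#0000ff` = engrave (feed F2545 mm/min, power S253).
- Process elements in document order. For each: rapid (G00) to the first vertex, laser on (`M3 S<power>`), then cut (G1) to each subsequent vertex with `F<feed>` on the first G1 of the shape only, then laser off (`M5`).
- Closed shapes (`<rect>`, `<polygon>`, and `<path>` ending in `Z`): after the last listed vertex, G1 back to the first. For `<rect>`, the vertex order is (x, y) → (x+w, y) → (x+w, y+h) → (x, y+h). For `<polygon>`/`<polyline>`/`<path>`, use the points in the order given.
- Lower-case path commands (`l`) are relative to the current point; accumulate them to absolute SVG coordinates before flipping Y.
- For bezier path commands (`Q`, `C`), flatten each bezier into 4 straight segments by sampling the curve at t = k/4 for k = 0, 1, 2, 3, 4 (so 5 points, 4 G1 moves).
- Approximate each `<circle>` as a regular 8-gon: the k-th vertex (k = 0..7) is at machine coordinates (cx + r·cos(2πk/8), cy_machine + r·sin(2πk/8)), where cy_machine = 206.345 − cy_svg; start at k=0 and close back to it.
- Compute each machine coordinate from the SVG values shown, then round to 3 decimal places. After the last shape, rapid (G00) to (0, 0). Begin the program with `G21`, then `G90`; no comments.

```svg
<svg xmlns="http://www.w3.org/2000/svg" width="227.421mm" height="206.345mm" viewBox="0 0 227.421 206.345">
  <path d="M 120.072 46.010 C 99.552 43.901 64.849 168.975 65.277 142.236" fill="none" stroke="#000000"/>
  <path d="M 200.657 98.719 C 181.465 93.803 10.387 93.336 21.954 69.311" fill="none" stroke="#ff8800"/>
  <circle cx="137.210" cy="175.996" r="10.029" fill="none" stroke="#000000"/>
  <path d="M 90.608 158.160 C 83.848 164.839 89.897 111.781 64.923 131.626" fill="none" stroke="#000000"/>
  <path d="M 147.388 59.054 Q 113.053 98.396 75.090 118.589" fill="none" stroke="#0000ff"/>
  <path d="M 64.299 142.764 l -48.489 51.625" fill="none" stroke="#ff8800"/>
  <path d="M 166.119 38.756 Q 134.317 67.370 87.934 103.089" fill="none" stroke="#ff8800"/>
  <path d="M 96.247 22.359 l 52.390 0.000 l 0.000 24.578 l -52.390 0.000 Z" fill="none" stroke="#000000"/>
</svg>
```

viewBox `0 0 227.421 206.345` with mm width/height → 1 unit = 1 mm. Flip: y_m = 206.345 − y_svg.

**Shape 1** — `<path>` cubic bezier, stroke `#000000` → score (S521, F1562). Control points (SVG): P0=(120.072,46.010), P1=(99.552,43.901), P2=(64.849,168.975), P3=(65.277,142.236); sampled at t=k/4. Machine vertices: (120.072,160.335) → (102.793,142.429) → (84.819,102.986) → (70.773,68.160) → (65.277,64.109). Open path.

**Shape 2** — `<path>` cubic bezier, stroke `#ff8800` → cut (S873, F1397). Control points (SVG): P0=(200.657,98.719), P1=(181.465,93.803), P2=(10.387,93.336), P3=(21.954,69.311); sampled at t=k/4. Machine vertices: (200.657,107.626) → (163.011,110.916) → (99.771,115.164) → (42.298,122.995) → (21.954,137.034). Open path.

**Shape 3** — `<circle>` circle, stroke `#000000` → score (S521, F1562). Machine vertices: (147.239,30.349) → (144.302,37.441) → (137.210,40.378) → (130.118,37.441) → (127.181,30.349) → (130.118,23.257) → (137.210,20.320) → (144.302,23.257) → (147.239,30.349). Closed: final G1 returns to the first vertex.

**Shape 4** — `<path>` cubic bezier, stroke `#000000` → score (S521, F1562). Control points (SVG): P0=(90.608,158.160), P1=(83.848,164.839), P2=(89.897,111.781), P3=(64.923,131.626); sampled at t=k/4. Machine vertices: (90.608,48.185) → (87.255,52.304) → (84.596,66.389) → (78.522,78.006) → (64.923,74.719). Open path.

**Shape 5** — `<path>` quadratic bezier, stroke `#0000ff` → engrave (S253, F2545). Control points (SVG): P0=(147.388,59.054), P1=(113.053,98.396), P2=(75.090,118.589); sampled at t=k/4. Machine vertices: (147.388,147.291) → (129.994,128.817) → (112.146,112.736) → (93.845,99.049) → (75.090,87.756). Open path.

**Shape 6** — `<path>` line segment, stroke `#ff8800` → cut (S873, F1397). Machine vertices: (64.299,63.581) → (15.810,11.956). Open path.

**Shape 7** — `<path>` quadratic bezier, stroke `#ff8800` → cut (S873, F1397). Control points (SVG): P0=(166.119,38.756), P1=(134.317,67.370), P2=(87.934,103.089); sampled at t=k/4. Machine vertices: (166.119,167.589) → (149.307,152.838) → (130.672,137.199) → (110.214,120.671) → (87.934,103.256). Open path.

**Shape 8** — `<path>` rectangle, stroke `#000000` → score (S521, F1562). Machine vertices: (96.247,183.986) → (148.637,183.986) → (148.637,159.408) → (96.247,159.408) → (96.247,183.986). Closed: final G1 returns to the first vertex.

G21
G90
G00 X120.072 Y160.335
M3 S521
G1 X102.793 Y142.429 F1562
G1 X84.819 Y102.986
G1 X70.773 Y68.160
G1 X65.277 Y64.109
M5
G00 X200.657 Y107.626
M3 S873
G1 X163.011 Y110.916 F1397
G1 X99.771 Y115.164
G1 X42.298 Y122.995
G1 X21.954 Y137.034
M5
G00 X147.239 Y30.349
M3 S521
G1 X144.302 Y37.441 F1562
G1 X137.210 Y40.378
G1 X130.118 Y37.441
G1 X127.181 Y30.349
G1 X130.118 Y23.257
G1 X137.210 Y20.320
G1 X144.302 Y23.257
G1 X147.239 Y30.349
M5
G00 X90.608 Y48.185
M3 S521
G1 X87.255 Y52.304 F1562
G1 X84.596 Y66.389
G1 X78.522 Y78.006
G1 X64.923 Y74.719
M5
G00 X147.388 Y147.291
M3 S253
G1 X129.994 Y128.817 F2545
G1 X112.146 Y112.736
G1 X93.845 Y99.049
G1 X75.090 Y87.756
M5
G00 X64.299 Y63.581
M3 S873
G1 X15.810 Y11.956 F1397
M5
G00 X166.119 Y167.589
M3 S873
G1 X149.307 Y152.838 F1397
G1 X130.672 Y137.199
G1 X110.214 Y120.671
G1 X87.934 Y103.256
M5
G00 X96.247 Y183.986
M3 S521
G1 X148.637 Y183.986 F1562
G1 X148.637 Y159.408
G1 X96.247 Y159.408
G1 X96.247 Y183.986
M5
G00 X0.000 Y0.000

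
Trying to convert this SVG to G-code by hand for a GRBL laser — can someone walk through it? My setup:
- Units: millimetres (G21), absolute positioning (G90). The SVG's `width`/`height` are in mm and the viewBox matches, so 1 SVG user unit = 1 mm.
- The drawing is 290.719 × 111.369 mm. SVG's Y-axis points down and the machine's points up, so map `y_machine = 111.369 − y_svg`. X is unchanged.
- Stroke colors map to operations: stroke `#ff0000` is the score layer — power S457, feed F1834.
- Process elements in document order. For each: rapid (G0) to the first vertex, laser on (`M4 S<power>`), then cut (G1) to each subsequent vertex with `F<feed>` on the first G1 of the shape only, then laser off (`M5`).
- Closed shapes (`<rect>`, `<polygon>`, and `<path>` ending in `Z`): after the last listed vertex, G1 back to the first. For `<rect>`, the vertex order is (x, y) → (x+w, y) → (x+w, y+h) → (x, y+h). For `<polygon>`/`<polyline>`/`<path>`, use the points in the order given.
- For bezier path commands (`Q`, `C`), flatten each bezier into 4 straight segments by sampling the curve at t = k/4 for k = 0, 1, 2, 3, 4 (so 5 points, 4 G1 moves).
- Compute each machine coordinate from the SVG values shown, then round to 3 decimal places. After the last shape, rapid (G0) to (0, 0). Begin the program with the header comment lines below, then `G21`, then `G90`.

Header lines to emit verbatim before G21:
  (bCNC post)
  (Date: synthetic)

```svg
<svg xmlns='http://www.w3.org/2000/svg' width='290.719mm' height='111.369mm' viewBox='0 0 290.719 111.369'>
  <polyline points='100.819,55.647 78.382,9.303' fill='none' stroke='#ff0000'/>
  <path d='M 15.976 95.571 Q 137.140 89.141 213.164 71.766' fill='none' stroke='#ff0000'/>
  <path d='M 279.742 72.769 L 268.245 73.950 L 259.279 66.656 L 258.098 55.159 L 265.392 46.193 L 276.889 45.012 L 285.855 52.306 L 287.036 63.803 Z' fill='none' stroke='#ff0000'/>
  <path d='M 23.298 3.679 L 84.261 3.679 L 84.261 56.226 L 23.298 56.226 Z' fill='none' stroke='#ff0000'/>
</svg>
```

1 u = 1 mm; y_m = 111.369 − y.

[1] `<polyline>` line segment, #ff0000→score S457 F1834: (100.819,55.722) → (78.382,102.066)

[2] `<path>` quadratic bezier, #ff0000→score S457 F1834: (15.976,15.798) → (73.737,19.697) → (125.855,24.964) → (172.331,31.600) → (213.164,39.603)

[3] `<path>` regular polygon, #ff0000→score S457 F1834: (279.742,38.600) → (268.245,37.419) → (259.279,44.713) → (258.098,56.210) → (265.392,65.176) → (276.889,66.357) → (285.855,59.063) → (287.036,47.566) → (279.742,38.600) (closed)

[4] `<path>` rectangle, #ff0000→score S457 F1834: (23.298,107.690) → (84.261,107.690) → (84.261,55.143) → (23.298,55.143) → (23.298,107.690) (closed)

(bCNC post)
(Date: synthetic)
G21
G90
G0 X100.819 Y55.722
M4 S457
G1 X78.382 Y102.066 F1834
M5
G0 X15.976 Y15.798
M4 S457
G1 X73.737 Y19.697 F1834
G1 X125.855 Y24.964
G1 X172.331 Y31.600
G1 X213.164 Y39.603
M5
G0 X279.742 Y38.600
M4 S457
G1 X268.245 Y37.419 F1834
G1 X259.279 Y44.713
G1 X258.098 Y56.210
G1 X265.392 Y65.176
G1 X276.889 Y66.357
G1 X285.855 Y59.063
G1 X287.036 Y47.566
G1 X279.742 Y38.600
M5
G0 X23.298 Y107.690
M4 S457
G1 X84.261 Y107.690 F1834
G1 X84.261 Y55.143
G1 X23.298 Y55.143
G1 X23.298 Y107.690
M5
G0 X0.000 Y0.000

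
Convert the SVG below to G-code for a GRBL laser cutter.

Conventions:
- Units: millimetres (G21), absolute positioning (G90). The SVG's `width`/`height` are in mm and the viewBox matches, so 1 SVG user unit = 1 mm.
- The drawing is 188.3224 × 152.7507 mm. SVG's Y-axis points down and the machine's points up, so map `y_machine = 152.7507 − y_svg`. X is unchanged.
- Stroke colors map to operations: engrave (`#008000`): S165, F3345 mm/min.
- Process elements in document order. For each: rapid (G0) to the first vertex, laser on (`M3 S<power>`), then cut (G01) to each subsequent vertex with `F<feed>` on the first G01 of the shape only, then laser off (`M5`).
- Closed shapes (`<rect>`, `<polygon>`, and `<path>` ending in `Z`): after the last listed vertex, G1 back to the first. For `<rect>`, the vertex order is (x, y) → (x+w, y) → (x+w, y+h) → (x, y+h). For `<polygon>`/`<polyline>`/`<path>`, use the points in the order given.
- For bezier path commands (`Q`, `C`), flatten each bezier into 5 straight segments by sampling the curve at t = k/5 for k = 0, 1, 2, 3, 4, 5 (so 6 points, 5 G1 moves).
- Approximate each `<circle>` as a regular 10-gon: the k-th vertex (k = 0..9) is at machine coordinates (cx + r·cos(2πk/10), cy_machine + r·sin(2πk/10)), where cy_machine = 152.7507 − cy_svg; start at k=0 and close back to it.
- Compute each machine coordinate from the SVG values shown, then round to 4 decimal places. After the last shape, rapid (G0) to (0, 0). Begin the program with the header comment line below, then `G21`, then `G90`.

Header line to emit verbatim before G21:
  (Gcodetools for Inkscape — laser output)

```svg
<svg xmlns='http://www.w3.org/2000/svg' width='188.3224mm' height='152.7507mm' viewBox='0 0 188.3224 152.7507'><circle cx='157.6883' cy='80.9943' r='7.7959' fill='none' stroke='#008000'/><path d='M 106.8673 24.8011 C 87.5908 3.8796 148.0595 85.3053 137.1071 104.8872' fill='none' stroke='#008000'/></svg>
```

(Gcodetools for Inkscape — laser output)
G21
G90
G0 X165.4842 Y71.7564
M3 S165
G01 X163.9953 Y76.3387 F3345
G01 X160.0974 Y79.1707
G01 X155.2792 Y79.1707
G01 X151.3813 Y76.3387
G01 X149.8924 Y71.7564
G01 X151.3813 Y67.1741
G01 X155.2792 Y64.3421
G01 X160.0974 Y64.3421
G01 X163.9953 Y67.1741
G01 X165.4842 Y71.7564
M5
G0 X106.8673 Y127.9496
M3 S165
G01 X103.6615 Y129.5344 F3345
G01 X112.3386 Y114.4370
G01 X125.6425 Y90.5386
G01 X136.3173 Y65.7204
G01 X137.1071 Y47.8635
M5
G0 X0.0000 Y0.0000

1 u = 1 mm; y_m = 152.7507 − y.

[1] `<circle>` circle, #008000→engrave S165 F3345: (165.4842,71.7564) → (163.9953,76.3387) → (160.0974,79.1707) → (155.2792,79.1707) → (151.3813,76.3387) → (149.8924,71.7564) → (151.3813,67.1741) → (155.2792,64.3421) → (160.0974,64.3421) → (163.9953,67.1741) → (165.4842,71.7564) (closed)

[2] `<path>` cubic bezier, #008000→engrave S165 F3345: (106.8673,127.9496) → (103.6615,129.5344) → (112.3386,114.4370) → (125.6425,90.5386) → (136.3173,65.7204) → (137.1071,47.8635)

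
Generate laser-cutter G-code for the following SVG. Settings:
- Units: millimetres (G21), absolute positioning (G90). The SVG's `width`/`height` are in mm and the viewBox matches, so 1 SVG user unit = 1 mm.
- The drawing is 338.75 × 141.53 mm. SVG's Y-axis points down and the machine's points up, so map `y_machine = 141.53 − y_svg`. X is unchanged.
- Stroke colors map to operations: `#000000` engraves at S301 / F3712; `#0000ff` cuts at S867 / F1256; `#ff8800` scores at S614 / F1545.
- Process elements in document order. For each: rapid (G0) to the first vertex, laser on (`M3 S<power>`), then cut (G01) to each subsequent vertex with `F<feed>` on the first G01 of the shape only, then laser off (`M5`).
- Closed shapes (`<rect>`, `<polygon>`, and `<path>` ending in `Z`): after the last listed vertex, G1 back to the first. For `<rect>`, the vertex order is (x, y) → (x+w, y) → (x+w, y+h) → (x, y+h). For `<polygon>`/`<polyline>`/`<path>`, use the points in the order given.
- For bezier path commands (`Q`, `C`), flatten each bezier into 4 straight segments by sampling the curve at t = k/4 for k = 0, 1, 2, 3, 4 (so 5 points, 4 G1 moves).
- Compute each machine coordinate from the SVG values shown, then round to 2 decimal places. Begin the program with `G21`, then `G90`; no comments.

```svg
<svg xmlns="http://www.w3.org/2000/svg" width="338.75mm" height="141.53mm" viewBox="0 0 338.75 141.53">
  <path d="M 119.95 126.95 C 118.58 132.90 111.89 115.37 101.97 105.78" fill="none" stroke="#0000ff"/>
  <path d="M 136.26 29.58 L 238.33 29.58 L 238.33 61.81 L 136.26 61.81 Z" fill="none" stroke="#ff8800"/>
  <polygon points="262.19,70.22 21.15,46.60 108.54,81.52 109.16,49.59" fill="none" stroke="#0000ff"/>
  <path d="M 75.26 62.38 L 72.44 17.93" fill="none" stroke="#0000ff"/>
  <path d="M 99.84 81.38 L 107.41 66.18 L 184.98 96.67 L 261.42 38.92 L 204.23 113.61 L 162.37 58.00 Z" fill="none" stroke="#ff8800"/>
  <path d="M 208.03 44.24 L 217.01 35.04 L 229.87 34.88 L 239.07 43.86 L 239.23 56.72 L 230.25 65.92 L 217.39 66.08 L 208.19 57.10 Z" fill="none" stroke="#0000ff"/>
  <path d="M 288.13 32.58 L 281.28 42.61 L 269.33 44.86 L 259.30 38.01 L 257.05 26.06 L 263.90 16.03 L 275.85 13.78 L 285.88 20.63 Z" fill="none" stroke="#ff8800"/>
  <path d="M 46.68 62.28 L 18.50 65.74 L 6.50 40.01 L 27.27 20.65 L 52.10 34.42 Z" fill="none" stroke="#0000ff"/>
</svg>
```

G21
G90
G0 X119.95 Y14.58
M3 S867
G01 X117.96 Y14.03 F1256
G01 X114.17 Y19.34
G01 X108.77 Y27.56
G01 X101.97 Y35.75
M5
G0 X136.26 Y111.95
M3 S614
G01 X238.33 Y111.95 F1545
G01 X238.33 Y79.72
G01 X136.26 Y79.72
G01 X136.26 Y111.95
M5
G0 X262.19 Y71.31
M3 S867
G01 X21.15 Y94.93 F1256
G01 X108.54 Y60.01
G01 X109.16 Y91.94
G01 X262.19 Y71.31
M5
G0 X75.26 Y79.15
M3 S867
G01 X72.44 Y123.60 F1256
M5
G0 X99.84 Y60.15
M3 S614
G01 X107.41 Y75.35 F1545
G01 X184.98 Y44.86
G01 X261.42 Y102.61
G01 X204.23 Y27.92
G01 X162.37 Y83.53
G01 X99.84 Y60.15
M5
G0 X208.03 Y97.29
M3 S867
G01 X217.01 Y106.49 F1256
G01 X229.87 Y106.65
G01 X239.07 Y97.67
G01 X239.23 Y84.81
G01 X230.25 Y75.61
G01 X217.39 Y75.45
G01 X208.19 Y84.43
G01 X208.03 Y97.29
M5
G0 X288.13 Y108.95
M3 S614
G01 X281.28 Y98.92 F1545
G01 X269.33 Y96.67
G01 X259.30 Y103.52
G01 X257.05 Y115.47
G01 X263.90 Y125.50
G01 X275.85 Y127.75
G01 X285.88 Y120.90
G01 X288.13 Y108.95
M5
G0 X46.68 Y79.25
M3 S867
G01 X18.50 Y75.79 F1256
G01 X6.50 Y101.52
G01 X27.27 Y120.88
G01 X52.10 Y107.11
G01 X46.68 Y79.25
M5

Since the viewBox matches the mm dimensions, user units are millimetres directly. The only transform is the Y-flip y_m = 141.53 − y_svg.

Shape 1 is a cubic bezier drawn with `<path>`. Its stroke #0000ff means cut at S867, F1256. After flipping Y the toolpath is (119.95,14.58) → (117.96,14.03) → (114.17,19.34) → (108.77,27.56) → (101.97,35.75).

Shape 2 is a rectangle drawn with `<path>`. Its stroke #ff8800 means score at S614, F1545. After flipping Y the toolpath is (136.26,111.95) → (238.33,111.95) → (238.33,79.72) → (136.26,79.72) → (136.26,111.95), returning to the start.

Shape 3 is a closed polygon drawn with `<polygon>`. Its stroke #0000ff means cut at S867, F1256. After flipping Y the toolpath is (262.19,71.31) → (21.15,94.93) → (108.54,60.01) → (109.16,91.94) → (262.19,71.31), returning to the start.

Shape 4 is a line segment drawn with `<path>`. Its stroke #0000ff means cut at S867, F1256. After flipping Y the toolpath is (75.26,79.15) → (72.44,123.60).

Shape 5 is a closed polygon drawn with `<path>`. Its stroke #ff8800 means score at S614, F1545. After flipping Y the toolpath is (99.84,60.15) → (107.41,75.35) → (184.98,44.86) → (261.42,102.61) → (204.23,27.92) → (162.37,83.53) → (99.84,60.15), returning to the start.

Shape 6 is a regular polygon drawn with `<path>`. Its stroke #0000ff means cut at S867, F1256. After flipping Y the toolpath is (208.03,97.29) → (217.01,106.49) → (229.87,106.65) → (239.07,97.67) → (239.23,84.81) → (230.25,75.61) → (217.39,75.45) → (208.19,84.43) → (208.03,97.29), returning to the start.

Shape 7 is a regular polygon drawn with `<path>`. Its stroke #ff8800 means score at S614, F1545. After flipping Y the toolpath is (288.13,108.95) → (281.28,98.92) → (269.33,96.67) → (259.30,103.52) → (257.05,115.47) → (263.90,125.50) → (275.85,127.75) → (285.88,120.90) → (288.13,108.95), returning to the start.

Shape 8 is a regular polygon drawn with `<path>`. Its stroke #0000ff means cut at S867, F1256. After flipping Y the toolpath is (46.68,79.25) → (18.50,75.79) → (6.50,101.52) → (27.27,120.88) → (52.10,107.11) → (46.68,79.25), returning to the start.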